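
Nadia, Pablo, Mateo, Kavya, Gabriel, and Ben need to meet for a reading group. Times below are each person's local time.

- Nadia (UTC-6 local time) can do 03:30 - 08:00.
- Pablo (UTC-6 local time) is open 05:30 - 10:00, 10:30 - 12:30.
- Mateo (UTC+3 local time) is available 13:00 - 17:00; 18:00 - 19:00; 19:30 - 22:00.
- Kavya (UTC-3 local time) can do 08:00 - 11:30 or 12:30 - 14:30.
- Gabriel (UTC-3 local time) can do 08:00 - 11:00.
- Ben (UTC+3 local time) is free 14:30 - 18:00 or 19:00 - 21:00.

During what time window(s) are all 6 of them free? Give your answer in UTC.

11:30-14:00

Nadia in UTC: 09:30-14:00 (add 6h to convert from UTC-6).
Pablo in UTC: 11:30-16:00, 16:30-18:30 (add 6h to convert from UTC-6).
Mateo in UTC: 10:00-14:00, 15:00-16:00, 16:30-19:00 (subtract 3h to convert from UTC+3).
Kavya in UTC: 11:00-14:30, 15:30-17:30 (add 3h to convert from UTC-3).
Gabriel in UTC: 11:00-14:00 (add 3h to convert from UTC-3).
Ben in UTC: 11:30-15:00, 16:00-18:00 (subtract 3h to convert from UTC+3).
Nadia ∩ Pablo: 11:30-14:00.
Nadia ∩ Pablo ∩ Mateo: 11:30-14:00.
Nadia ∩ Pablo ∩ Mateo ∩ Kavya: 11:30-14:00.
Nadia ∩ Pablo ∩ Mateo ∩ Kavya ∩ Gabriel: 11:30-14:00.
Nadia ∩ Pablo ∩ Mateo ∩ Kavya ∩ Gabriel ∩ Ben: 11:30-14:00.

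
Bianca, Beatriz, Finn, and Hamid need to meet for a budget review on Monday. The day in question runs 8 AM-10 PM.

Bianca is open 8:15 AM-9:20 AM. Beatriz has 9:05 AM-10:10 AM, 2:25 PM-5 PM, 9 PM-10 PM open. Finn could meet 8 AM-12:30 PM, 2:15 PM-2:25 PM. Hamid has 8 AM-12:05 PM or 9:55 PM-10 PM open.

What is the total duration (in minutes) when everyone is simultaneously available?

Bianca ∩ Beatriz: 09:05-09:20.
Bianca ∩ Beatriz ∩ Finn: 09:05-09:20.
Bianca ∩ Beatriz ∩ Finn ∩ Hamid: 09:05-09:20.
That's a single block of 15 minutes.

15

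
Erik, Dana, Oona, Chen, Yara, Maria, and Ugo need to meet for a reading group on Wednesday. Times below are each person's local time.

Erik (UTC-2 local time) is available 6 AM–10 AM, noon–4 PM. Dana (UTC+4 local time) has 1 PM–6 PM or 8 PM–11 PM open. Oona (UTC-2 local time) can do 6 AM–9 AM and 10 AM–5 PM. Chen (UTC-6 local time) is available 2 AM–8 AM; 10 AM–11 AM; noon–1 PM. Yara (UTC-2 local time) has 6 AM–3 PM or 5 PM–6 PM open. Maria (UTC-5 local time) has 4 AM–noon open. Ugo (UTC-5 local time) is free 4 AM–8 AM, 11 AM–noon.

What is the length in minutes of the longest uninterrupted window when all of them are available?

120

Erik in UTC: 08:00-12:00, 14:00-18:00 (add 2h to convert from UTC-2).
Dana in UTC: 09:00-14:00, 16:00-19:00 (subtract 4h to convert from UTC+4).
Oona in UTC: 08:00-11:00, 12:00-19:00 (add 2h to convert from UTC-2).
Chen in UTC: 08:00-14:00, 16:00-17:00, 18:00-19:00 (add 6h to convert from UTC-6).
Yara in UTC: 08:00-17:00, 19:00-20:00 (add 2h to convert from UTC-2).
Maria in UTC: 09:00-17:00 (add 5h to convert from UTC-5).
Ugo in UTC: 09:00-13:00, 16:00-17:00 (add 5h to convert from UTC-5).
Erik ∩ Dana: 09:00-12:00, 16:00-18:00.
Erik ∩ Dana ∩ Oona: 09:00-11:00, 16:00-18:00.
Erik ∩ Dana ∩ Oona ∩ Chen: 09:00-11:00, 16:00-17:00.
Erik ∩ Dana ∩ Oona ∩ Chen ∩ Yara: 09:00-11:00, 16:00-17:00.
Erik ∩ Dana ∩ Oona ∩ Chen ∩ Yara ∩ Maria: 09:00-11:00, 16:00-17:00.
Erik ∩ Dana ∩ Oona ∩ Chen ∩ Yara ∩ Maria ∩ Ugo: 09:00-11:00, 16:00-17:00.
The longest is 09:00-11:00 at 120 minutes.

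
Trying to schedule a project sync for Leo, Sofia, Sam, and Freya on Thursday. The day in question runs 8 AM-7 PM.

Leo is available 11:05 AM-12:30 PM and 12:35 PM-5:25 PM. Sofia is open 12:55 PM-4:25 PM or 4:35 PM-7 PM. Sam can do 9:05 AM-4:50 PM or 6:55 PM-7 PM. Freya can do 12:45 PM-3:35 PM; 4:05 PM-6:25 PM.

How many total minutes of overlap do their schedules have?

Leo ∩ Sofia: 12:55-16:25, 16:35-17:25.
Leo ∩ Sofia ∩ Sam: 12:55-16:25, 16:35-16:50.
Leo ∩ Sofia ∩ Sam ∩ Freya: 12:55-15:35, 16:05-16:25, 16:35-16:50.
Summing the common windows: 160 + 20 + 15 = 195 minutes.

195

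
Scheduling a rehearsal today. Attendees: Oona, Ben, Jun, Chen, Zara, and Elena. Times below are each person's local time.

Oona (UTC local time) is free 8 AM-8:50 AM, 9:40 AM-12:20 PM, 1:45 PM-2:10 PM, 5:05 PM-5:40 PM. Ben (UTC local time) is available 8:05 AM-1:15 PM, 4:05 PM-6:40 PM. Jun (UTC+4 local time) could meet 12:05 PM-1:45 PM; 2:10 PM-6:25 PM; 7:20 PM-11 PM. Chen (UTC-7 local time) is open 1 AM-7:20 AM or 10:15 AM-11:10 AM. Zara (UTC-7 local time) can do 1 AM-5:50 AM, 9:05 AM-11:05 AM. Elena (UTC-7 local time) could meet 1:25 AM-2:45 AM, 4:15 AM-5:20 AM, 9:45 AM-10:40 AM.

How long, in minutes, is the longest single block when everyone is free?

65

Oona in UTC: 08:00-08:50, 09:40-12:20, 13:45-14:10, 17:05-17:40.
Ben in UTC: 08:05-13:15, 16:05-18:40.
Jun in UTC: 08:05-09:45, 10:10-14:25, 15:20-19:00 (subtract 4h to convert from UTC+4).
Chen in UTC: 08:00-14:20, 17:15-18:10 (add 7h to convert from UTC-7).
Zara in UTC: 08:00-12:50, 16:05-18:05 (add 7h to convert from UTC-7).
Elena in UTC: 08:25-09:45, 11:15-12:20, 16:45-17:40 (add 7h to convert from UTC-7).
Oona ∩ Ben: 08:05-08:50, 09:40-12:20, 17:05-17:40.
Oona ∩ Ben ∩ Jun: 08:05-08:50, 09:40-09:45, 10:10-12:20, 17:05-17:40.
Oona ∩ Ben ∩ Jun ∩ Chen: 08:05-08:50, 09:40-09:45, 10:10-12:20, 17:15-17:40.
Oona ∩ Ben ∩ Jun ∩ Chen ∩ Zara: 08:05-08:50, 09:40-09:45, 10:10-12:20, 17:15-17:40.
Oona ∩ Ben ∩ Jun ∩ Chen ∩ Zara ∩ Elena: 08:25-08:50, 09:40-09:45, 11:15-12:20, 17:15-17:40.
The longest is 11:15-12:20 at 65 minutes.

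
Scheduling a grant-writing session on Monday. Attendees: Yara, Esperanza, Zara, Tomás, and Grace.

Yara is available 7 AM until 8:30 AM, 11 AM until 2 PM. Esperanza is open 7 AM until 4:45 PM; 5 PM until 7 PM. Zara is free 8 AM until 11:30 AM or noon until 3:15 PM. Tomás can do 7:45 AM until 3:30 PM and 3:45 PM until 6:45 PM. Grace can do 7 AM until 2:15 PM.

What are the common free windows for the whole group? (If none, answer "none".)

Yara ∩ Esperanza: 07:00-08:30, 11:00-14:00.
Yara ∩ Esperanza ∩ Zara: 08:00-08:30, 11:00-11:30, 12:00-14:00.
Yara ∩ Esperanza ∩ Zara ∩ Tomás: 08:00-08:30, 11:00-11:30, 12:00-14:00.
Yara ∩ Esperanza ∩ Zara ∩ Tomás ∩ Grace: 08:00-08:30, 11:00-11:30, 12:00-14:00.

08:00-08:30, 11:00-11:30, 12:00-14:00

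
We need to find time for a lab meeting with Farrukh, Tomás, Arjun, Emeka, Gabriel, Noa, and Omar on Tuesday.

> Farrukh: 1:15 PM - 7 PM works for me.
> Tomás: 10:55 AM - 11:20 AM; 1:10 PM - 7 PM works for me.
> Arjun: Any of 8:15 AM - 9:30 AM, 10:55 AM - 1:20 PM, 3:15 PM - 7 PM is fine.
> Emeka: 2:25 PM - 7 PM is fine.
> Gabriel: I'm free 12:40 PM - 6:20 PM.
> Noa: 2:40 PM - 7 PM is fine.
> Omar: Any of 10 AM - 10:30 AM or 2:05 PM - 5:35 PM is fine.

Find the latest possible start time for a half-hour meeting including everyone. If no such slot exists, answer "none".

17:05

Farrukh ∩ Tomás: 13:15-19:00.
Farrukh ∩ Tomás ∩ Arjun: 13:15-13:20, 15:15-19:00.
Farrukh ∩ Tomás ∩ Arjun ∩ Emeka: 15:15-19:00.
Farrukh ∩ Tomás ∩ Arjun ∩ Emeka ∩ Gabriel: 15:15-18:20.
Farrukh ∩ Tomás ∩ Arjun ∩ Emeka ∩ Gabriel ∩ Noa: 15:15-18:20.
Farrukh ∩ Tomás ∩ Arjun ∩ Emeka ∩ Gabriel ∩ Noa ∩ Omar: 15:15-17:35.
Those are the intersection windows.
The last common window of at least 30 minutes is 15:15-17:35; a 30-minute meeting can start as late as 17:05 and still end by 17:35.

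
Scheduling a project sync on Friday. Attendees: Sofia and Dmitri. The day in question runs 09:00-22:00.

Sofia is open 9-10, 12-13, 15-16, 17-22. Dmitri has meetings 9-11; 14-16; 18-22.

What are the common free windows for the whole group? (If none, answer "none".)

Sofia free: 09:00-10:00, 12:00-13:00, 15:00-16:00, 17:00-22:00.
Dmitri free: 11:00-14:00, 16:00-18:00 (invert busy blocks within the working day).
Sofia ∩ Dmitri: 12:00-13:00, 17:00-18:00.
So the common availability across everyone is 12:00-13:00, 17:00-18:00.

12:00-13:00, 17:00-18:00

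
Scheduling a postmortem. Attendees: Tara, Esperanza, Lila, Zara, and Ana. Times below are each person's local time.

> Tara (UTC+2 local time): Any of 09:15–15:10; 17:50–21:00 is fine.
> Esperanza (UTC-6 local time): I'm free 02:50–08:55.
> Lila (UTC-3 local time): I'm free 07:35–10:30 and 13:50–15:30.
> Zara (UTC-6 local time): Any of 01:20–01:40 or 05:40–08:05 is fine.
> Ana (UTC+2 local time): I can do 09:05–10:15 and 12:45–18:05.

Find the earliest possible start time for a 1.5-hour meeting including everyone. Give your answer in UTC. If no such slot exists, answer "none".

11:40

Tara in UTC: 07:15-13:10, 15:50-19:00 (subtract 2h to convert from UTC+2).
Esperanza in UTC: 08:50-14:55 (add 6h to convert from UTC-6).
Lila in UTC: 10:35-13:30, 16:50-18:30 (add 3h to convert from UTC-3).
Zara in UTC: 07:20-07:40, 11:40-14:05 (add 6h to convert from UTC-6).
Ana in UTC: 07:05-08:15, 10:45-16:05 (subtract 2h to convert from UTC+2).
Tara ∩ Esperanza: 08:50-13:10.
Tara ∩ Esperanza ∩ Lila: 10:35-13:10.
Tara ∩ Esperanza ∩ Lila ∩ Zara: 11:40-13:10.
Tara ∩ Esperanza ∩ Lila ∩ Zara ∩ Ana: 11:40-13:10.
So the common availability across everyone is 11:40-13:10.
The first common window of at least 90 minutes is 11:40-13:10, so the earliest start is 11:40.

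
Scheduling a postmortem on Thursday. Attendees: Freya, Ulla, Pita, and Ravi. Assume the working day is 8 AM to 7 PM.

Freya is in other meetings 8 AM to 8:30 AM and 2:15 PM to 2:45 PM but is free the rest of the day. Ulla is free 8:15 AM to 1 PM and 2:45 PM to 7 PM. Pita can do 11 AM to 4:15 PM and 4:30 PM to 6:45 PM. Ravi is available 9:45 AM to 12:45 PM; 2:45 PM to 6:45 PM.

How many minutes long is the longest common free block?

Freya free: 08:30-14:15, 14:45-19:00 (invert busy blocks within the working day).
Ulla free: 08:15-13:00, 14:45-19:00.
Pita free: 11:00-16:15, 16:30-18:45.
Ravi free: 09:45-12:45, 14:45-18:45.
Freya ∩ Ulla: 08:30-13:00, 14:45-19:00.
Freya ∩ Ulla ∩ Pita: 11:00-13:00, 14:45-16:15, 16:30-18:45.
Freya ∩ Ulla ∩ Pita ∩ Ravi: 11:00-12:45, 14:45-16:15, 16:30-18:45.
The longest is 16:30-18:45 at 135 minutes.

135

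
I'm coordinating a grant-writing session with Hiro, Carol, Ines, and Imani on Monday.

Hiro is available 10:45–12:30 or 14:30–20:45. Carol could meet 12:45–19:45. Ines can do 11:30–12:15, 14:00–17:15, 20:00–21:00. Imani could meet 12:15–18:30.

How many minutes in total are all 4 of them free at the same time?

165

Hiro ∩ Carol: 14:30-19:45.
Hiro ∩ Carol ∩ Ines: 14:30-17:15.
Hiro ∩ Carol ∩ Ines ∩ Imani: 14:30-17:15.
That's a single block of 165 minutes.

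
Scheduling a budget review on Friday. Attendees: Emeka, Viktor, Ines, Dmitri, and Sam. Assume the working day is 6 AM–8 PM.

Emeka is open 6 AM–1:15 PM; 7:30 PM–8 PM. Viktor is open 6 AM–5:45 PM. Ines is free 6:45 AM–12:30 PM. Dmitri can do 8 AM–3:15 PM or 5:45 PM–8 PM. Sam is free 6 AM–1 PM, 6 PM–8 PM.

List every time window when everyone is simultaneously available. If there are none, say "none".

Emeka ∩ Viktor: 06:00-13:15.
Emeka ∩ Viktor ∩ Ines: 06:45-12:30.
Emeka ∩ Viktor ∩ Ines ∩ Dmitri: 08:00-12:30.
Emeka ∩ Viktor ∩ Ines ∩ Dmitri ∩ Sam: 08:00-12:30.

08:00-12:30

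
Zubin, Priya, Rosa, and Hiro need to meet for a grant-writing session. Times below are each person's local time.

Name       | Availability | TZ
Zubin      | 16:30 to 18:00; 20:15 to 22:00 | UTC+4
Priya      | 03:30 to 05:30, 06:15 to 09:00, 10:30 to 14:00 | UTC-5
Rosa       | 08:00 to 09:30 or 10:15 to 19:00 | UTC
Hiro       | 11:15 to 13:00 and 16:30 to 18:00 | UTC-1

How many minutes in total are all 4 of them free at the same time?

120

Zubin in UTC: 12:30-14:00, 16:15-18:00 (subtract 4h to convert from UTC+4).
Priya in UTC: 08:30-10:30, 11:15-14:00, 15:30-19:00 (add 5h to convert from UTC-5).
Rosa in UTC: 08:00-09:30, 10:15-19:00.
Hiro in UTC: 12:15-14:00, 17:30-19:00 (add 1h to convert from UTC-1).
Zubin ∩ Priya: 12:30-14:00, 16:15-18:00.
Zubin ∩ Priya ∩ Rosa: 12:30-14:00, 16:15-18:00.
Zubin ∩ Priya ∩ Rosa ∩ Hiro: 12:30-14:00, 17:30-18:00.
Summing the common windows: 90 + 30 = 120 minutes.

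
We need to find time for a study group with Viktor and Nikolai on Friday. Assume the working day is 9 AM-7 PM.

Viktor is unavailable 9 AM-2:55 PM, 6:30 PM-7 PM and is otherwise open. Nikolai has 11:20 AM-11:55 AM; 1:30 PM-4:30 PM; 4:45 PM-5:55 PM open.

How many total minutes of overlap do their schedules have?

165

Viktor free: 14:55-18:30 (invert busy blocks within the working day).
Nikolai free: 11:20-11:55, 13:30-16:30, 16:45-17:55.
Viktor ∩ Nikolai: 14:55-16:30, 16:45-17:55.
Summing the common windows: 95 + 70 = 165 minutes.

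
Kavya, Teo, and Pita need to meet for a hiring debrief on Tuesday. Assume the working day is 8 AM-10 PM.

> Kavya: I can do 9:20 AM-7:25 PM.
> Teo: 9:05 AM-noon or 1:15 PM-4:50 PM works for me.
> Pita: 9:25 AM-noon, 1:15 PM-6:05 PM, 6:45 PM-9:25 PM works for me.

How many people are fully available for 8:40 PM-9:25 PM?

Pita can make the full 20:40-21:25 slot — that's 1.

1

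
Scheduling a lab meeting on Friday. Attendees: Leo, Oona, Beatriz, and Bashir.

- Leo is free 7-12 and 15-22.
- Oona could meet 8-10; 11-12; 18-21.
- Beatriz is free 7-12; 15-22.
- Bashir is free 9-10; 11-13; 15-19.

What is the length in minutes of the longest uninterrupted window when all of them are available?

Leo ∩ Oona: 08:00-10:00, 11:00-12:00, 18:00-21:00.
Leo ∩ Oona ∩ Beatriz: 08:00-10:00, 11:00-12:00, 18:00-21:00.
Leo ∩ Oona ∩ Beatriz ∩ Bashir: 09:00-10:00, 11:00-12:00, 18:00-19:00.
Those are the intersection windows.
The longest is 09:00-10:00 at 60 minutes.

60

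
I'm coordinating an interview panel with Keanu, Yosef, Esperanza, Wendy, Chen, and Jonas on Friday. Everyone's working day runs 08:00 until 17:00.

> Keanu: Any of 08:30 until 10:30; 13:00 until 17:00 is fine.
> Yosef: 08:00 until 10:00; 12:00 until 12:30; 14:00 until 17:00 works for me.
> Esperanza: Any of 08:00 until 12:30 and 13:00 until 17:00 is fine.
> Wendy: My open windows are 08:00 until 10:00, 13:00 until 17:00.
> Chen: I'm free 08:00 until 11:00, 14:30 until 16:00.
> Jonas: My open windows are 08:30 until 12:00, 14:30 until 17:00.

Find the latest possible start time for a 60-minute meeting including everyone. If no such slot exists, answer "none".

Keanu ∩ Yosef: 08:30-10:00, 14:00-17:00.
Keanu ∩ Yosef ∩ Esperanza: 08:30-10:00, 14:00-17:00.
Keanu ∩ Yosef ∩ Esperanza ∩ Wendy: 08:30-10:00, 14:00-17:00.
Keanu ∩ Yosef ∩ Esperanza ∩ Wendy ∩ Chen: 08:30-10:00, 14:30-16:00.
Keanu ∩ Yosef ∩ Esperanza ∩ Wendy ∩ Chen ∩ Jonas: 08:30-10:00, 14:30-16:00.
The last common window of at least 60 minutes is 14:30-16:00; a 60-minute meeting can start as late as 15:00 and still end by 16:00.

15:00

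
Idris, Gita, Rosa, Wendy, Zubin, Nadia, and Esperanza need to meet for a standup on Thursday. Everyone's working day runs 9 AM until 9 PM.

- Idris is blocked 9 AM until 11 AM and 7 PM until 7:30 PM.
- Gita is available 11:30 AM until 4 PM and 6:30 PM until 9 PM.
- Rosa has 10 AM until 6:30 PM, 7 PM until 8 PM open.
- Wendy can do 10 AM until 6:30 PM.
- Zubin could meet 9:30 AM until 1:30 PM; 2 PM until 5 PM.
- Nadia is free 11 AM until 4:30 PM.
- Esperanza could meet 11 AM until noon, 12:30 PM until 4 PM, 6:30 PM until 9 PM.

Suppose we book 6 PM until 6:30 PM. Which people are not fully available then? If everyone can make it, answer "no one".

Esperanza, Gita, Nadia, Zubin

Idris free: 11:00-19:00, 19:30-21:00 (invert busy blocks within the working day).
Gita free: 11:30-16:00, 18:30-21:00.
Rosa free: 10:00-18:30, 19:00-20:00.
Wendy free: 10:00-18:30.
Zubin free: 09:30-13:30, 14:00-17:00.
Nadia free: 11:00-16:30.
Esperanza free: 11:00-12:00, 12:30-16:00, 18:30-21:00.
Idris: free for 18:00-18:30. Gita: not fully free for 18:00-18:30. Rosa: free for 18:00-18:30. Wendy: free for 18:00-18:30. Zubin: not fully free for 18:00-18:30. Nadia: not fully free for 18:00-18:30. Esperanza: not fully free for 18:00-18:30.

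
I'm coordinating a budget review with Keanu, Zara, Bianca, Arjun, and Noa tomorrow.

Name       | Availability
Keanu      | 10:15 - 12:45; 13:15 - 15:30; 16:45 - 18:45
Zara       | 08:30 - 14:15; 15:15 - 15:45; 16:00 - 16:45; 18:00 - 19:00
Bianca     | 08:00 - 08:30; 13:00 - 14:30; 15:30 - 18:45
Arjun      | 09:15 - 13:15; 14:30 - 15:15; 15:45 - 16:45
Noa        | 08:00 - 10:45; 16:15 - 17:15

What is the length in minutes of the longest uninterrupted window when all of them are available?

0

Keanu ∩ Zara: 10:15-12:45, 13:15-14:15, 15:15-15:30, 18:00-18:45.
Keanu ∩ Zara ∩ Bianca: 13:15-14:15, 18:00-18:45.
Keanu ∩ Zara ∩ Bianca ∩ Arjun: ∅.
Keanu ∩ Zara ∩ Bianca ∩ Arjun ∩ Noa: ∅.
There is no time when everyone is free.
No common window exists, so the longest block is 0 minutes.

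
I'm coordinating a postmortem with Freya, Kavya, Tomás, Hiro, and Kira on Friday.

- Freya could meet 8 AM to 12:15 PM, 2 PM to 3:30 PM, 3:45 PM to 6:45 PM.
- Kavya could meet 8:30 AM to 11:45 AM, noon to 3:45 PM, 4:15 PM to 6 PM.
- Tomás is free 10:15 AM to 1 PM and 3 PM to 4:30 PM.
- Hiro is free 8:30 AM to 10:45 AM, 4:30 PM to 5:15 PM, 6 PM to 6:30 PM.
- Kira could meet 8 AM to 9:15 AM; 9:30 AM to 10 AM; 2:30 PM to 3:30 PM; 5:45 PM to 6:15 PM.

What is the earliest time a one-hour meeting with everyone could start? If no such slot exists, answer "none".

Freya ∩ Kavya: 08:30-11:45, 12:00-12:15, 14:00-15:30, 16:15-18:00.
Freya ∩ Kavya ∩ Tomás: 10:15-11:45, 12:00-12:15, 15:00-15:30, 16:15-16:30.
Freya ∩ Kavya ∩ Tomás ∩ Hiro: 10:15-10:45.
Freya ∩ Kavya ∩ Tomás ∩ Hiro ∩ Kira: ∅.
There is no time when everyone is free.
No common window is at least 60 minutes long.

none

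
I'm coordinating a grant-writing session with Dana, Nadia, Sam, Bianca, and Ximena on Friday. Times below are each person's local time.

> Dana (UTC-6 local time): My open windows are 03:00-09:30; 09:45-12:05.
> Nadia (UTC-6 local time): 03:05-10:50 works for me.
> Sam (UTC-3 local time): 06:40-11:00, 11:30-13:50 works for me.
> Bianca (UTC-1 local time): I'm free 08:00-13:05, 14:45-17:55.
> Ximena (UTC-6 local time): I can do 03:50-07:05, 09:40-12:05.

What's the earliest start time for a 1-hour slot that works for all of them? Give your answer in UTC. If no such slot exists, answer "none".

09:50

Dana in UTC: 09:00-15:30, 15:45-18:05 (add 6h to convert from UTC-6).
Nadia in UTC: 09:05-16:50 (add 6h to convert from UTC-6).
Sam in UTC: 09:40-14:00, 14:30-16:50 (add 3h to convert from UTC-3).
Bianca in UTC: 09:00-14:05, 15:45-18:55 (add 1h to convert from UTC-1).
Ximena in UTC: 09:50-13:05, 15:40-18:05 (add 6h to convert from UTC-6).
Dana ∩ Nadia: 09:05-15:30, 15:45-16:50.
Dana ∩ Nadia ∩ Sam: 09:40-14:00, 14:30-15:30, 15:45-16:50.
Dana ∩ Nadia ∩ Sam ∩ Bianca: 09:40-14:00, 15:45-16:50.
Dana ∩ Nadia ∩ Sam ∩ Bianca ∩ Ximena: 09:50-13:05, 15:45-16:50.
The first common window of at least 60 minutes is 09:50-13:05, so the earliest start is 09:50.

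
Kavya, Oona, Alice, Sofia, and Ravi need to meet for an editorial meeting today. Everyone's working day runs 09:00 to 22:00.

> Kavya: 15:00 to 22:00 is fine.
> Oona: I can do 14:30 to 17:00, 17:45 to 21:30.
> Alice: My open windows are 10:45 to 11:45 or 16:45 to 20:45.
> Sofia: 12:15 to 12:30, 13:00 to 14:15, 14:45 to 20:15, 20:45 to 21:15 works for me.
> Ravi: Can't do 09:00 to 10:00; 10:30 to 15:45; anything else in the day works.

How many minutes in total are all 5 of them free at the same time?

Kavya free: 15:00-22:00.
Oona free: 14:30-17:00, 17:45-21:30.
Alice free: 10:45-11:45, 16:45-20:45.
Sofia free: 12:15-12:30, 13:00-14:15, 14:45-20:15, 20:45-21:15.
Ravi free: 10:00-10:30, 15:45-22:00 (invert busy blocks within the working day).
Kavya ∩ Oona: 15:00-17:00, 17:45-21:30.
Kavya ∩ Oona ∩ Alice: 16:45-17:00, 17:45-20:45.
Kavya ∩ Oona ∩ Alice ∩ Sofia: 16:45-17:00, 17:45-20:15.
Kavya ∩ Oona ∩ Alice ∩ Sofia ∩ Ravi: 16:45-17:00, 17:45-20:15.
Those are the intersection windows.
Summing the common windows: 15 + 150 = 165 minutes.

165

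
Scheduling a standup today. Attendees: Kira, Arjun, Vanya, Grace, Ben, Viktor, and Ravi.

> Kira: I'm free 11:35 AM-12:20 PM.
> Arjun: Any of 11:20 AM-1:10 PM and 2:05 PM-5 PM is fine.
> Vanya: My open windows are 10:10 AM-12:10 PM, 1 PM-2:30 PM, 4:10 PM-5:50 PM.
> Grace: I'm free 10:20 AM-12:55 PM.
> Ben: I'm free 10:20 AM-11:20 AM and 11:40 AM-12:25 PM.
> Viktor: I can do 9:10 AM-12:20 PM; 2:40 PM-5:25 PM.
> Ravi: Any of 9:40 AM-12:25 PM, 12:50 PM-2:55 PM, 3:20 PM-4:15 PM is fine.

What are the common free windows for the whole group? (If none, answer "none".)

Kira ∩ Arjun: 11:35-12:20.
Kira ∩ Arjun ∩ Vanya: 11:35-12:10.
Kira ∩ Arjun ∩ Vanya ∩ Grace: 11:35-12:10.
Kira ∩ Arjun ∩ Vanya ∩ Grace ∩ Ben: 11:40-12:10.
Kira ∩ Arjun ∩ Vanya ∩ Grace ∩ Ben ∩ Viktor: 11:40-12:10.
Kira ∩ Arjun ∩ Vanya ∩ Grace ∩ Ben ∩ Viktor ∩ Ravi: 11:40-12:10.
Those are the intersection windows.

11:40-12:10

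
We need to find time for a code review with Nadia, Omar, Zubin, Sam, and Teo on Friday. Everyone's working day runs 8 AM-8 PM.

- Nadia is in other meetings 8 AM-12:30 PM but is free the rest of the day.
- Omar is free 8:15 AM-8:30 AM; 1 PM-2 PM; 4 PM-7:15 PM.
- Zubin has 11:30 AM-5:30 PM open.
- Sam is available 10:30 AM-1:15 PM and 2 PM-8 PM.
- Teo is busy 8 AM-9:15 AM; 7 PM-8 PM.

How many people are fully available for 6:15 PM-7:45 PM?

2

Nadia free: 12:30-20:00 (invert busy blocks within the working day).
Omar free: 08:15-08:30, 13:00-14:00, 16:00-19:15.
Zubin free: 11:30-17:30.
Sam free: 10:30-13:15, 14:00-20:00.
Teo free: 09:15-19:00 (invert busy blocks within the working day).
Nadia and Sam can make the full 18:15-19:45 slot — that's 2.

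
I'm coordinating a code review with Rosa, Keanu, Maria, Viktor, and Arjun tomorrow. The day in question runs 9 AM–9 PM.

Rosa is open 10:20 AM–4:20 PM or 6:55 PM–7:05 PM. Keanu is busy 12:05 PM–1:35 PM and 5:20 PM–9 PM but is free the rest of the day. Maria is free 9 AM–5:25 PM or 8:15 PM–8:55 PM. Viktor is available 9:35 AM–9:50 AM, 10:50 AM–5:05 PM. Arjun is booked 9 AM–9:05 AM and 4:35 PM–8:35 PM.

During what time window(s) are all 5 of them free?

10:50-12:05, 13:35-16:20

Rosa free: 10:20-16:20, 18:55-19:05.
Keanu free: 09:00-12:05, 13:35-17:20 (invert busy blocks within the working day).
Maria free: 09:00-17:25, 20:15-20:55.
Viktor free: 09:35-09:50, 10:50-17:05.
Arjun free: 09:05-16:35, 20:35-21:00 (invert busy blocks within the working day).
Rosa ∩ Keanu: 10:20-12:05, 13:35-16:20.
Rosa ∩ Keanu ∩ Maria: 10:20-12:05, 13:35-16:20.
Rosa ∩ Keanu ∩ Maria ∩ Viktor: 10:50-12:05, 13:35-16:20.
Rosa ∩ Keanu ∩ Maria ∩ Viktor ∩ Arjun: 10:50-12:05, 13:35-16:20.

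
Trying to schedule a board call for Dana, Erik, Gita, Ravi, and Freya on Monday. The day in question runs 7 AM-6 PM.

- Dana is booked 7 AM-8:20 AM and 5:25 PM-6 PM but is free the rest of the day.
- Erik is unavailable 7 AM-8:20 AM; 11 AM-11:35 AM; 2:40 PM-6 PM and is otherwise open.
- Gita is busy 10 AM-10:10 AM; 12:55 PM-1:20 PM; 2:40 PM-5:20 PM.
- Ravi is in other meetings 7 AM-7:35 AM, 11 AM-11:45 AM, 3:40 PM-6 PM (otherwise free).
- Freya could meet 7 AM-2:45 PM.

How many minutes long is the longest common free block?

Dana free: 08:20-17:25 (invert busy blocks within the working day).
Erik free: 08:20-11:00, 11:35-14:40 (invert busy blocks within the working day).
Gita free: 07:00-10:00, 10:10-12:55, 13:20-14:40, 17:20-18:00 (invert busy blocks within the working day).
Ravi free: 07:35-11:00, 11:45-15:40 (invert busy blocks within the working day).
Freya free: 07:00-14:45.
Dana ∩ Erik: 08:20-11:00, 11:35-14:40.
Dana ∩ Erik ∩ Gita: 08:20-10:00, 10:10-11:00, 11:35-12:55, 13:20-14:40.
Dana ∩ Erik ∩ Gita ∩ Ravi: 08:20-10:00, 10:10-11:00, 11:45-12:55, 13:20-14:40.
Dana ∩ Erik ∩ Gita ∩ Ravi ∩ Freya: 08:20-10:00, 10:10-11:00, 11:45-12:55, 13:20-14:40.
The longest is 08:20-10:00 at 100 minutes.

100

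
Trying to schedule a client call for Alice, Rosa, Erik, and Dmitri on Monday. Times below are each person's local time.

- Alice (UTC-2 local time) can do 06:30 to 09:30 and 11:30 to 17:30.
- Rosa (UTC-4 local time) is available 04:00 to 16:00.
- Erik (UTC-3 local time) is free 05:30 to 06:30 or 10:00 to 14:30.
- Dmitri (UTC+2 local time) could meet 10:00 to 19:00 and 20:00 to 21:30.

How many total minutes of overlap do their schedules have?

270

Alice in UTC: 08:30-11:30, 13:30-19:30 (add 2h to convert from UTC-2).
Rosa in UTC: 08:00-20:00 (add 4h to convert from UTC-4).
Erik in UTC: 08:30-09:30, 13:00-17:30 (add 3h to convert from UTC-3).
Dmitri in UTC: 08:00-17:00, 18:00-19:30 (subtract 2h to convert from UTC+2).
Alice ∩ Rosa: 08:30-11:30, 13:30-19:30.
Alice ∩ Rosa ∩ Erik: 08:30-09:30, 13:30-17:30.
Alice ∩ Rosa ∩ Erik ∩ Dmitri: 08:30-09:30, 13:30-17:00.
Summing the common windows: 60 + 210 = 270 minutes.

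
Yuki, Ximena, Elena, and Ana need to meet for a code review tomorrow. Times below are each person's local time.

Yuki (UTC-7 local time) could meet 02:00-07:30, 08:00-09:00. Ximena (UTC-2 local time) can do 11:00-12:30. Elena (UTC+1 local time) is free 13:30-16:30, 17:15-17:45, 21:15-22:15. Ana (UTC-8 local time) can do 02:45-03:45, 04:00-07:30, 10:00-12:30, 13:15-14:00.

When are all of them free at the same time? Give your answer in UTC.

13:00-14:30

Yuki in UTC: 09:00-14:30, 15:00-16:00 (add 7h to convert from UTC-7).
Ximena in UTC: 13:00-14:30 (add 2h to convert from UTC-2).
Elena in UTC: 12:30-15:30, 16:15-16:45, 20:15-21:15 (subtract 1h to convert from UTC+1).
Ana in UTC: 10:45-11:45, 12:00-15:30, 18:00-20:30, 21:15-22:00 (add 8h to convert from UTC-8).
Yuki ∩ Ximena: 13:00-14:30.
Yuki ∩ Ximena ∩ Elena: 13:00-14:30.
Yuki ∩ Ximena ∩ Elena ∩ Ana: 13:00-14:30.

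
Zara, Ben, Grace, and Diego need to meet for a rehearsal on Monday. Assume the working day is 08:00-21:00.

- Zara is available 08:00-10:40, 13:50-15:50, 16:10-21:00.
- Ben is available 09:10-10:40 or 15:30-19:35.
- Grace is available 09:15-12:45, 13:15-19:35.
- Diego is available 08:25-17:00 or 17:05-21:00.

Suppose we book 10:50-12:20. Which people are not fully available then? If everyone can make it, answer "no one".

Ben, Zara

Zara: not fully free for 10:50-12:20. Ben: not fully free for 10:50-12:20. Grace: free for 10:50-12:20. Diego: free for 10:50-12:20.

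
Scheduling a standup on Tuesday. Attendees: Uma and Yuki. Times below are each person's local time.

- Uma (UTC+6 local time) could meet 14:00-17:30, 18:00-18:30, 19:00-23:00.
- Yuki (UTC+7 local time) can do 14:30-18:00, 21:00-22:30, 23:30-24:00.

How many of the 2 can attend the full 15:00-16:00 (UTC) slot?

1

Uma in UTC: 08:00-11:30, 12:00-12:30, 13:00-17:00 (subtract 6h to convert from UTC+6).
Yuki in UTC: 07:30-11:00, 14:00-15:30, 16:30-17:00 (subtract 7h to convert from UTC+7).
Uma can make the full 15:00-16:00 slot — that's 1.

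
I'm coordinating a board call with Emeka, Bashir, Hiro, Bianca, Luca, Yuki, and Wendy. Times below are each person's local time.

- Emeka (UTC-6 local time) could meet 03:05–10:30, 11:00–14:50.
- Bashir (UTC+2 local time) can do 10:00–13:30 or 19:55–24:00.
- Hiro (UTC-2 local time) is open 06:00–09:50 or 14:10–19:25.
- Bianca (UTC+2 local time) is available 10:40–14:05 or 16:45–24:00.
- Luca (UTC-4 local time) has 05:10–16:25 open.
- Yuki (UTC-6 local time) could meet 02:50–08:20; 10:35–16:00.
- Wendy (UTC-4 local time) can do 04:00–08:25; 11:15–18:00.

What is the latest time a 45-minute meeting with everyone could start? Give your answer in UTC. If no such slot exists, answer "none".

Emeka in UTC: 09:05-16:30, 17:00-20:50 (add 6h to convert from UTC-6).
Bashir in UTC: 08:00-11:30, 17:55-22:00 (subtract 2h to convert from UTC+2).
Hiro in UTC: 08:00-11:50, 16:10-21:25 (add 2h to convert from UTC-2).
Bianca in UTC: 08:40-12:05, 14:45-22:00 (subtract 2h to convert from UTC+2).
Luca in UTC: 09:10-20:25 (add 4h to convert from UTC-4).
Yuki in UTC: 08:50-14:20, 16:35-22:00 (add 6h to convert from UTC-6).
Wendy in UTC: 08:00-12:25, 15:15-22:00 (add 4h to convert from UTC-4).
Emeka ∩ Bashir: 09:05-11:30, 17:55-20:50.
Emeka ∩ Bashir ∩ Hiro: 09:05-11:30, 17:55-20:50.
Emeka ∩ Bashir ∩ Hiro ∩ Bianca: 09:05-11:30, 17:55-20:50.
Emeka ∩ Bashir ∩ Hiro ∩ Bianca ∩ Luca: 09:10-11:30, 17:55-20:25.
Emeka ∩ Bashir ∩ Hiro ∩ Bianca ∩ Luca ∩ Yuki: 09:10-11:30, 17:55-20:25.
Emeka ∩ Bashir ∩ Hiro ∩ Bianca ∩ Luca ∩ Yuki ∩ Wendy: 09:10-11:30, 17:55-20:25.
The last common window of at least 45 minutes is 17:55-20:25; a 45-minute meeting can start as late as 19:40 and still end by 20:25.

19:40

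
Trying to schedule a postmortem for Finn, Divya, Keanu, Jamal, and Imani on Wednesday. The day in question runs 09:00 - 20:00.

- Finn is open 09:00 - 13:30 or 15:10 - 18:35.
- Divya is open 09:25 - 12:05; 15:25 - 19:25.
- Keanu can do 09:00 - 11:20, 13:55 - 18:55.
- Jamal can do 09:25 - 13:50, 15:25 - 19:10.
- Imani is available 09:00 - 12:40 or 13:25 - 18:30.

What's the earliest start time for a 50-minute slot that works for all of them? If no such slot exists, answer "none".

09:25

Finn ∩ Divya: 09:25-12:05, 15:25-18:35.
Finn ∩ Divya ∩ Keanu: 09:25-11:20, 15:25-18:35.
Finn ∩ Divya ∩ Keanu ∩ Jamal: 09:25-11:20, 15:25-18:35.
Finn ∩ Divya ∩ Keanu ∩ Jamal ∩ Imani: 09:25-11:20, 15:25-18:30.
The first common window of at least 50 minutes is 09:25-11:20, so the earliest start is 09:25.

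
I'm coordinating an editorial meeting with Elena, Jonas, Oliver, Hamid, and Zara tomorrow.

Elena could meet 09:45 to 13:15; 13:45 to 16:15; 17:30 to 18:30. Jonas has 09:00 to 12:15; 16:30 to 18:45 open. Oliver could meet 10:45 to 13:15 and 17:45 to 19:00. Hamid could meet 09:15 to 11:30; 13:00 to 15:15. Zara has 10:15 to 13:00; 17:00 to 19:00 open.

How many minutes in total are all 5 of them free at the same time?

Elena ∩ Jonas: 09:45-12:15, 17:30-18:30.
Elena ∩ Jonas ∩ Oliver: 10:45-12:15, 17:45-18:30.
Elena ∩ Jonas ∩ Oliver ∩ Hamid: 10:45-11:30.
Elena ∩ Jonas ∩ Oliver ∩ Hamid ∩ Zara: 10:45-11:30.
So the common availability across everyone is 10:45-11:30.
That's a single block of 45 minutes.

45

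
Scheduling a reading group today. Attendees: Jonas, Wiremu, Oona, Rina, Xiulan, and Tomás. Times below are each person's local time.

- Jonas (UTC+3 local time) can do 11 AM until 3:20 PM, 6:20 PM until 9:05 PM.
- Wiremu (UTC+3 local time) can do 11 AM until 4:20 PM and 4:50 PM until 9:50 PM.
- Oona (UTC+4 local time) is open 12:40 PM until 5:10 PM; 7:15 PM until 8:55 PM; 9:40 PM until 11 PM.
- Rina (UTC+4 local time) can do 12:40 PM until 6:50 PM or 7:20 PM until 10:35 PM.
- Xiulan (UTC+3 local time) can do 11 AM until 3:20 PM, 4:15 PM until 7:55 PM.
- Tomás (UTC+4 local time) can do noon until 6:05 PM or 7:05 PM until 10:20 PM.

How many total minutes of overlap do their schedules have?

315

Jonas in UTC: 08:00-12:20, 15:20-18:05 (subtract 3h to convert from UTC+3).
Wiremu in UTC: 08:00-13:20, 13:50-18:50 (subtract 3h to convert from UTC+3).
Oona in UTC: 08:40-13:10, 15:15-16:55, 17:40-19:00 (subtract 4h to convert from UTC+4).
Rina in UTC: 08:40-14:50, 15:20-18:35 (subtract 4h to convert from UTC+4).
Xiulan in UTC: 08:00-12:20, 13:15-16:55 (subtract 3h to convert from UTC+3).
Tomás in UTC: 08:00-14:05, 15:05-18:20 (subtract 4h to convert from UTC+4).
Jonas ∩ Wiremu: 08:00-12:20, 15:20-18:05.
Jonas ∩ Wiremu ∩ Oona: 08:40-12:20, 15:20-16:55, 17:40-18:05.
Jonas ∩ Wiremu ∩ Oona ∩ Rina: 08:40-12:20, 15:20-16:55, 17:40-18:05.
Jonas ∩ Wiremu ∩ Oona ∩ Rina ∩ Xiulan: 08:40-12:20, 15:20-16:55.
Jonas ∩ Wiremu ∩ Oona ∩ Rina ∩ Xiulan ∩ Tomás: 08:40-12:20, 15:20-16:55.
Summing the common windows: 220 + 95 = 315 minutes.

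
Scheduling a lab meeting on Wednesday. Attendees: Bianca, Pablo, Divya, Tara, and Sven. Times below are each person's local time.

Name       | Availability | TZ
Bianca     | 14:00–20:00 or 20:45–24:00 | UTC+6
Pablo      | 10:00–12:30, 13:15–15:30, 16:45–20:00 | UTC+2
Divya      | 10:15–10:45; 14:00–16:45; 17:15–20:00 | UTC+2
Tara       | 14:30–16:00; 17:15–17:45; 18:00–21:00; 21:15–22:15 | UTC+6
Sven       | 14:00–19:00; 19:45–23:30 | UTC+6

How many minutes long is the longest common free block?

Bianca in UTC: 08:00-14:00, 14:45-18:00 (subtract 6h to convert from UTC+6).
Pablo in UTC: 08:00-10:30, 11:15-13:30, 14:45-18:00 (subtract 2h to convert from UTC+2).
Divya in UTC: 08:15-08:45, 12:00-14:45, 15:15-18:00 (subtract 2h to convert from UTC+2).
Tara in UTC: 08:30-10:00, 11:15-11:45, 12:00-15:00, 15:15-16:15 (subtract 6h to convert from UTC+6).
Sven in UTC: 08:00-13:00, 13:45-17:30 (subtract 6h to convert from UTC+6).
Bianca ∩ Pablo: 08:00-10:30, 11:15-13:30, 14:45-18:00.
Bianca ∩ Pablo ∩ Divya: 08:15-08:45, 12:00-13:30, 15:15-18:00.
Bianca ∩ Pablo ∩ Divya ∩ Tara: 08:30-08:45, 12:00-13:30, 15:15-16:15.
Bianca ∩ Pablo ∩ Divya ∩ Tara ∩ Sven: 08:30-08:45, 12:00-13:00, 15:15-16:15.
Those are the intersection windows.
The longest is 12:00-13:00 at 60 minutes.

60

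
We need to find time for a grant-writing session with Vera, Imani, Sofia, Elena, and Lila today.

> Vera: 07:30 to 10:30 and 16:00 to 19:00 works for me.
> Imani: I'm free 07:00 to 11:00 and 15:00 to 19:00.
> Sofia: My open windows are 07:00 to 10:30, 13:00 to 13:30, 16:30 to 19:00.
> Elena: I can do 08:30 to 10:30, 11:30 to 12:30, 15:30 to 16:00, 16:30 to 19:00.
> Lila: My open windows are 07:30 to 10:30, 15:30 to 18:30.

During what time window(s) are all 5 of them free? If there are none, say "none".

Vera ∩ Imani: 07:30-10:30, 16:00-19:00.
Vera ∩ Imani ∩ Sofia: 07:30-10:30, 16:30-19:00.
Vera ∩ Imani ∩ Sofia ∩ Elena: 08:30-10:30, 16:30-19:00.
Vera ∩ Imani ∩ Sofia ∩ Elena ∩ Lila: 08:30-10:30, 16:30-18:30.
Those are the intersection windows.

08:30-10:30, 16:30-18:30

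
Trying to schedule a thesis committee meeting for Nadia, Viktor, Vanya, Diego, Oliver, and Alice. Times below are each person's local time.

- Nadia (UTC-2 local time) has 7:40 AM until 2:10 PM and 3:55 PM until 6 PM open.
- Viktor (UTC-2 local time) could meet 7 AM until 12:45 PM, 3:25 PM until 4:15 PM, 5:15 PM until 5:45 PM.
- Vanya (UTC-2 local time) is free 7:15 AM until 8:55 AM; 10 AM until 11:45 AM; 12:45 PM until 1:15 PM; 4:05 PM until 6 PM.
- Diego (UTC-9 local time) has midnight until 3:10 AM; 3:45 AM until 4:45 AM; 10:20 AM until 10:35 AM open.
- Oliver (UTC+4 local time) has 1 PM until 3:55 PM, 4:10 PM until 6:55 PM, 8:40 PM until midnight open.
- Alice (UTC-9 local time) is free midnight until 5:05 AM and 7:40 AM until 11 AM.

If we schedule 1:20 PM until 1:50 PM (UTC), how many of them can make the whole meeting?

4

Nadia in UTC: 09:40-16:10, 17:55-20:00 (add 2h to convert from UTC-2).
Viktor in UTC: 09:00-14:45, 17:25-18:15, 19:15-19:45 (add 2h to convert from UTC-2).
Vanya in UTC: 09:15-10:55, 12:00-13:45, 14:45-15:15, 18:05-20:00 (add 2h to convert from UTC-2).
Diego in UTC: 09:00-12:10, 12:45-13:45, 19:20-19:35 (add 9h to convert from UTC-9).
Oliver in UTC: 09:00-11:55, 12:10-14:55, 16:40-20:00 (subtract 4h to convert from UTC+4).
Alice in UTC: 09:00-14:05, 16:40-20:00 (add 9h to convert from UTC-9).
Nadia, Viktor, Oliver, and Alice can make the full 13:20-13:50 slot — that's 4.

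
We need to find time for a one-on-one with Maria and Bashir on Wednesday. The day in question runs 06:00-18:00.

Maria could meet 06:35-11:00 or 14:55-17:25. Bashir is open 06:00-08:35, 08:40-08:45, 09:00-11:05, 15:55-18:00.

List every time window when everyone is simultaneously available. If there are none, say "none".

Maria ∩ Bashir: 06:35-08:35, 08:40-08:45, 09:00-11:00, 15:55-17:25.

06:35-08:35, 08:40-08:45, 09:00-11:00, 15:55-17:25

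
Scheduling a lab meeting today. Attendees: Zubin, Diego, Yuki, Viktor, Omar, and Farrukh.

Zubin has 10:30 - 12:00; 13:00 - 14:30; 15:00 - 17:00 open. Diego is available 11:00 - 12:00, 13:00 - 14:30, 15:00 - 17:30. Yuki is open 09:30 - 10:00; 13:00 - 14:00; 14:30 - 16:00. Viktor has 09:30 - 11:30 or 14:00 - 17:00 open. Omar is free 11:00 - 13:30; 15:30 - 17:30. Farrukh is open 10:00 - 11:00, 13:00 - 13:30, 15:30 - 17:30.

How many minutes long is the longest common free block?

Zubin ∩ Diego: 11:00-12:00, 13:00-14:30, 15:00-17:00.
Zubin ∩ Diego ∩ Yuki: 13:00-14:00, 15:00-16:00.
Zubin ∩ Diego ∩ Yuki ∩ Viktor: 15:00-16:00.
Zubin ∩ Diego ∩ Yuki ∩ Viktor ∩ Omar: 15:30-16:00.
Zubin ∩ Diego ∩ Yuki ∩ Viktor ∩ Omar ∩ Farrukh: 15:30-16:00.
The longest is 15:30-16:00 at 30 minutes.

30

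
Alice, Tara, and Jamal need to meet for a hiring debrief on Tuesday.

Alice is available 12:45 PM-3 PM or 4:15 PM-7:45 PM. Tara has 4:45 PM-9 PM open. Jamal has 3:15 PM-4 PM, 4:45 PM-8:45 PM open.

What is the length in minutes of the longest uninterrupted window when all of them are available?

180

Alice ∩ Tara: 16:45-19:45.
Alice ∩ Tara ∩ Jamal: 16:45-19:45.
The longest is 16:45-19:45 at 180 minutes.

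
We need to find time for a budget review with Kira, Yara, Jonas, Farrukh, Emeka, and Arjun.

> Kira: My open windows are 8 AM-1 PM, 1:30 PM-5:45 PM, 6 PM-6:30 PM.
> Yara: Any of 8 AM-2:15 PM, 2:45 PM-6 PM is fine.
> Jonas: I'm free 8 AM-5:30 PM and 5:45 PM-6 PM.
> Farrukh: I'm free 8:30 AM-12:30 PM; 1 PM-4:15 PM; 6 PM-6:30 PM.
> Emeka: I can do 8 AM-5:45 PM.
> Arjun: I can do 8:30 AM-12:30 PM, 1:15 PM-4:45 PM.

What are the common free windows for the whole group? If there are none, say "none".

Kira ∩ Yara: 08:00-13:00, 13:30-14:15, 14:45-17:45.
Kira ∩ Yara ∩ Jonas: 08:00-13:00, 13:30-14:15, 14:45-17:30.
Kira ∩ Yara ∩ Jonas ∩ Farrukh: 08:30-12:30, 13:30-14:15, 14:45-16:15.
Kira ∩ Yara ∩ Jonas ∩ Farrukh ∩ Emeka: 08:30-12:30, 13:30-14:15, 14:45-16:15.
Kira ∩ Yara ∩ Jonas ∩ Farrukh ∩ Emeka ∩ Arjun: 08:30-12:30, 13:30-14:15, 14:45-16:15.
Those are the intersection windows.

08:30-12:30, 13:30-14:15, 14:45-16:15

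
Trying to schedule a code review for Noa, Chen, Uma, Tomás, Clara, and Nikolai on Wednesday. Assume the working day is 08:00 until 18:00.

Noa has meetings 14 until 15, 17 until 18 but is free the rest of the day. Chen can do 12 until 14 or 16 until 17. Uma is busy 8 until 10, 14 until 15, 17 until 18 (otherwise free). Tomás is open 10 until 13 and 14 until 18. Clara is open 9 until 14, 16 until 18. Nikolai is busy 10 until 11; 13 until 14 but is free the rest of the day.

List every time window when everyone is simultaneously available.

Noa free: 08:00-14:00, 15:00-17:00 (invert busy blocks within the working day).
Chen free: 12:00-14:00, 16:00-17:00.
Uma free: 10:00-14:00, 15:00-17:00 (invert busy blocks within the working day).
Tomás free: 10:00-13:00, 14:00-18:00.
Clara free: 09:00-14:00, 16:00-18:00.
Nikolai free: 08:00-10:00, 11:00-13:00, 14:00-18:00 (invert busy blocks within the working day).
Noa ∩ Chen: 12:00-14:00, 16:00-17:00.
Noa ∩ Chen ∩ Uma: 12:00-14:00, 16:00-17:00.
Noa ∩ Chen ∩ Uma ∩ Tomás: 12:00-13:00, 16:00-17:00.
Noa ∩ Chen ∩ Uma ∩ Tomás ∩ Clara: 12:00-13:00, 16:00-17:00.
Noa ∩ Chen ∩ Uma ∩ Tomás ∩ Clara ∩ Nikolai: 12:00-13:00, 16:00-17:00.

12:00-13:00, 16:00-17:00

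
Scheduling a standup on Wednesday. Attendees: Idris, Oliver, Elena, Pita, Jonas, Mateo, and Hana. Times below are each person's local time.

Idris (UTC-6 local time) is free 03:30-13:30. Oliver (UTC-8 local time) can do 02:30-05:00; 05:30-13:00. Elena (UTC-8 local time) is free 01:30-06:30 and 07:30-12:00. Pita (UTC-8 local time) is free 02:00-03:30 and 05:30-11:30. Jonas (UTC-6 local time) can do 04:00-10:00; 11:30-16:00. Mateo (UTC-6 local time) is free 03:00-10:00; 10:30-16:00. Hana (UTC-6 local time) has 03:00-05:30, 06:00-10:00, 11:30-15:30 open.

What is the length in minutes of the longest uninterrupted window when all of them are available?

Idris in UTC: 09:30-19:30 (add 6h to convert from UTC-6).
Oliver in UTC: 10:30-13:00, 13:30-21:00 (add 8h to convert from UTC-8).
Elena in UTC: 09:30-14:30, 15:30-20:00 (add 8h to convert from UTC-8).
Pita in UTC: 10:00-11:30, 13:30-19:30 (add 8h to convert from UTC-8).
Jonas in UTC: 10:00-16:00, 17:30-22:00 (add 6h to convert from UTC-6).
Mateo in UTC: 09:00-16:00, 16:30-22:00 (add 6h to convert from UTC-6).
Hana in UTC: 09:00-11:30, 12:00-16:00, 17:30-21:30 (add 6h to convert from UTC-6).
Idris ∩ Oliver: 10:30-13:00, 13:30-19:30.
Idris ∩ Oliver ∩ Elena: 10:30-13:00, 13:30-14:30, 15:30-19:30.
Idris ∩ Oliver ∩ Elena ∩ Pita: 10:30-11:30, 13:30-14:30, 15:30-19:30.
Idris ∩ Oliver ∩ Elena ∩ Pita ∩ Jonas: 10:30-11:30, 13:30-14:30, 15:30-16:00, 17:30-19:30.
Idris ∩ Oliver ∩ Elena ∩ Pita ∩ Jonas ∩ Mateo: 10:30-11:30, 13:30-14:30, 15:30-16:00, 17:30-19:30.
Idris ∩ Oliver ∩ Elena ∩ Pita ∩ Jonas ∩ Mateo ∩ Hana: 10:30-11:30, 13:30-14:30, 15:30-16:00, 17:30-19:30.
The longest is 17:30-19:30 at 120 minutes.

120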